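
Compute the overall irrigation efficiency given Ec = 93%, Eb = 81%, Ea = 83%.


Ec = 0.93, Eb = 0.81, Ea = 0.83
E = 0.93 * 0.81 * 0.83 * 100 = 62.5239%

62.5239 %


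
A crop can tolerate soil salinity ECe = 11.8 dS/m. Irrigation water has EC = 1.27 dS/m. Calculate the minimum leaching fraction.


LR = ECiw / (5*ECe - ECiw)
LR = 1.27 / (5*11.8 - 1.27)
LR = 1.27 / 57.7300

0.0220


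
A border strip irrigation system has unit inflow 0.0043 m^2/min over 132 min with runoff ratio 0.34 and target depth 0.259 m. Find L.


L = q*t/((1+r)*Z)
L = 0.0043*132/((1+0.34)*0.259)
L = 0.5676/0.34706

1.6355 m


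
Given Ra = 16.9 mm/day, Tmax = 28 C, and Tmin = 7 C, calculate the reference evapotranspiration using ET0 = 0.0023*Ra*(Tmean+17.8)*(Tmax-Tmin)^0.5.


Tmean = (Tmax + Tmin)/2 = (28 + 7)/2 = 17.5
ET0 = 0.0023 * 16.9 * (17.5 + 17.8) * sqrt(28 - 7)
ET0 = 0.0023 * 16.9 * 35.3 * 4.582576

6.2878 mm/day


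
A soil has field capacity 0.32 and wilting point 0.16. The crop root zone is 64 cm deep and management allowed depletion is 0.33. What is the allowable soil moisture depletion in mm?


SMD = (FC - PWP) * d * MAD * 10
SMD = (0.32 - 0.16) * 64 * 0.33 * 10
SMD = 0.1600 * 64 * 0.33 * 10

33.7920 mm


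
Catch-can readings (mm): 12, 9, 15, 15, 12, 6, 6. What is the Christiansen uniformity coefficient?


mean = 10.714286 mm
MAD = 3.183673 mm
CU = (1 - 3.183673/10.714286)*100

70.2857 %


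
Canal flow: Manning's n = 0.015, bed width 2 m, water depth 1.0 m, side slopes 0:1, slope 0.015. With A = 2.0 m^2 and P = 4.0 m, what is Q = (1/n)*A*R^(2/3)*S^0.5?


R = A/P = 2.0/4.0 = 0.500000
Q = (1/0.015) * 2.0 * 0.500000^(2/3) * 0.015^0.5

10.2872 m^3/s


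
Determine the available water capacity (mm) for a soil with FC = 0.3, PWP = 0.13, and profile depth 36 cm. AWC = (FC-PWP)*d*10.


AWC = (FC - PWP) * d * 10
AWC = (0.3 - 0.13) * 36 * 10
AWC = 0.1700 * 36 * 10

61.2000 mm


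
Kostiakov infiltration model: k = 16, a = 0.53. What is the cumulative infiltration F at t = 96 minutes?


F = k * t^a = 16 * 96^0.53
F = 16 * 11.235794

179.7727 mm


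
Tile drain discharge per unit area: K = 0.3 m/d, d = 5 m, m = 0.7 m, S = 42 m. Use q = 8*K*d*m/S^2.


q = 8*K*d*m/S^2
q = 8*0.3*5*0.7/42^2
q = 8.4000 / 1764

0.0048 m/d


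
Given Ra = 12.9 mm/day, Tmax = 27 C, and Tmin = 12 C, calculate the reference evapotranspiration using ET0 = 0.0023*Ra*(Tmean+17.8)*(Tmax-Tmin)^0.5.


Tmean = (Tmax + Tmin)/2 = (27 + 12)/2 = 19.5
ET0 = 0.0023 * 12.9 * (19.5 + 17.8) * sqrt(27 - 12)
ET0 = 0.0023 * 12.9 * 37.3 * 3.872983

4.2862 mm/day


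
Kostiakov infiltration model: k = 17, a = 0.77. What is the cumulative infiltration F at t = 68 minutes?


F = k * t^a = 17 * 68^0.77
F = 17 * 25.765102

438.0067 mm


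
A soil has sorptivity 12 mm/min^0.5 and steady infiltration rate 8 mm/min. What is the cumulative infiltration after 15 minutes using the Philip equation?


F = S*sqrt(t) + A*t
F = 12*sqrt(15) + 8*15
F = 12*3.872983 + 120

166.4758 mm


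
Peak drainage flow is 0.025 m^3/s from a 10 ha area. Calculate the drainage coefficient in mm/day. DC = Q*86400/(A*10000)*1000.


DC = Q * 86400 / (A * 10000) * 1000
DC = 0.025 * 86400 / (10 * 10000) * 1000
DC = 2160000.0000 / 100000

21.6000 mm/day


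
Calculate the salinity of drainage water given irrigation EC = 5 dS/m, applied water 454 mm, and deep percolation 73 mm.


EC_dw = EC_iw * D_iw / D_dw
EC_dw = 5 * 454 / 73
EC_dw = 2270 / 73

31.0959 dS/m


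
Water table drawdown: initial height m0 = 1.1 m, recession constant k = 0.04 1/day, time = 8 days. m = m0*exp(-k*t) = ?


m = m0 * exp(-k*t)
m = 1.1 * exp(-0.04 * 8)
m = 1.1 * exp(-0.3200)

0.7988 m


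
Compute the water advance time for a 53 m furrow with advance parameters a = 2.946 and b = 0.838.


t = (L/a)^(1/b)
t = (53/2.946)^(1/0.838)
t = 17.990496^(1/0.838)

31.4532 min


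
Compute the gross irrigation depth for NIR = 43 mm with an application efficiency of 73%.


Ea = 73% = 0.73
GID = NIR / Ea = 43 / 0.73 = 58.9041 mm

58.9041 mm


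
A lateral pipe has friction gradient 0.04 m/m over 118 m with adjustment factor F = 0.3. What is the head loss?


hf = J * L * F = 0.04 * 118 * 0.3 = 1.4160 m

1.4160 m


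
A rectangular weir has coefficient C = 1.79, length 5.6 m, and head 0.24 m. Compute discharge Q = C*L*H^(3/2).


Q = C * L * H^(3/2) = 1.79 * 5.6 * 0.24^1.5 = 1.79 * 5.6 * 0.117576

1.1786 m^3/s


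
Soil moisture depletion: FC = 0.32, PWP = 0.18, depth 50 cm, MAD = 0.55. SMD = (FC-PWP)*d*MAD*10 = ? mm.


SMD = (FC - PWP) * d * MAD * 10
SMD = (0.32 - 0.18) * 50 * 0.55 * 10
SMD = 0.1400 * 50 * 0.55 * 10

38.5000 mm


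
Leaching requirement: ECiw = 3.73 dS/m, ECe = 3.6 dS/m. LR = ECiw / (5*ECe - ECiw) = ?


LR = ECiw / (5*ECe - ECiw)
LR = 3.73 / (5*3.6 - 3.73)
LR = 3.73 / 14.2700

0.2614


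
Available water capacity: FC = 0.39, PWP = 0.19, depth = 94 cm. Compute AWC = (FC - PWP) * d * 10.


AWC = (FC - PWP) * d * 10
AWC = (0.39 - 0.19) * 94 * 10
AWC = 0.2000 * 94 * 10

188.0000 mm


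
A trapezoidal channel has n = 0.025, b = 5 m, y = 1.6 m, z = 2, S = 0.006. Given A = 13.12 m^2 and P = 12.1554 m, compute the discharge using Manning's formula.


R = A/P = 13.12/12.1554 = 1.079356
Q = (1/0.025) * 13.12 * 1.079356^(2/3) * 0.006^0.5

42.7739 m^3/s


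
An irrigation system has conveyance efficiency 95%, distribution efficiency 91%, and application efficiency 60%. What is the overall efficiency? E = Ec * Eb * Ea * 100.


Ec = 0.95, Eb = 0.91, Ea = 0.6
E = 0.95 * 0.91 * 0.6 * 100 = 51.8700%

51.8700 %


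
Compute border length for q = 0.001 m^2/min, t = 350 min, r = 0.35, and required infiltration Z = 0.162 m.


L = q*t/((1+r)*Z)
L = 0.001*350/((1+0.35)*0.162)
L = 0.35/0.2187

1.6004 m


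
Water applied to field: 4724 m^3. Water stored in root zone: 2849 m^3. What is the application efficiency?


Ea = V_root / V_field * 100 = 2849 / 4724 * 100 = 60.3091%

60.3091 %


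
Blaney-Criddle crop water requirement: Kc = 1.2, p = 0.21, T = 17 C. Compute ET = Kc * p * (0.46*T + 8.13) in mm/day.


ET = Kc * p * (0.46*T + 8.13)
ET = 1.2 * 0.21 * (0.46*17 + 8.13)
ET = 1.2 * 0.21 * 15.9500

4.0194 mm/day


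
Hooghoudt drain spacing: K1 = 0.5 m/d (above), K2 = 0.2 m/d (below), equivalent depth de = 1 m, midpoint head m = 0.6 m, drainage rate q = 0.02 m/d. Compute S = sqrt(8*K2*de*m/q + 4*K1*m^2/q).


S^2 = 8*K2*de*m/q + 4*K1*m^2/q
S^2 = 8*0.2*1*0.6/0.02 + 4*0.5*0.6^2/0.02
S = sqrt(84.0000)

9.1652 m


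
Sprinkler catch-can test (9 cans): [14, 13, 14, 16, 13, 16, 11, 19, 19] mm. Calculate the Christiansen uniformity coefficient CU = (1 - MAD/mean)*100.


mean = 15.000000 mm
MAD = 2.222222 mm
CU = (1 - 2.222222/15.000000)*100

85.1852 %


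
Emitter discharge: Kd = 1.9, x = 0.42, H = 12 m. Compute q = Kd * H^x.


q = Kd * H^x = 1.9 * 12^0.42 = 1.9 * 2.839593

5.3952 L/h


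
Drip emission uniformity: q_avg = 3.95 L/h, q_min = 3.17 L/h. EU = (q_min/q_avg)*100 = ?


EU = (q_min/q_avg)*100 = (3.17/3.95)*100 = 80.2532%

80.2532 %


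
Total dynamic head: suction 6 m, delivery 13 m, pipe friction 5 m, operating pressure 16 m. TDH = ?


TDH = Hs + Hd + hf + Hp = 6 + 13 + 5 + 16 = 40

40 m


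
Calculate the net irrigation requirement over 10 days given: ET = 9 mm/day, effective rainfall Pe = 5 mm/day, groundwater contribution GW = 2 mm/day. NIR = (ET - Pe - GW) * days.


Daily deficit = ET - Pe - GW = 9 - 5 - 2 = 2 mm/day
NIR = 2 * 10 = 20 mm

20.0000 mm


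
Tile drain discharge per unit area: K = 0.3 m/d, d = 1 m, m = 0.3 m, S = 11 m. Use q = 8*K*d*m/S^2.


q = 8*K*d*m/S^2
q = 8*0.3*1*0.3/11^2
q = 0.7200 / 121

0.0060 m/d


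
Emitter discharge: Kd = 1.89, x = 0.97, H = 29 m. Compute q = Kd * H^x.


q = Kd * H^x = 1.89 * 29^0.97 = 1.89 * 26.213563

49.5436 L/h


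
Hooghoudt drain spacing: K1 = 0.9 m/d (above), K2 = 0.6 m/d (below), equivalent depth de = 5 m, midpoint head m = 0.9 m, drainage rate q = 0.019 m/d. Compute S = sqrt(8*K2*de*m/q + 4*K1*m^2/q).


S^2 = 8*K2*de*m/q + 4*K1*m^2/q
S^2 = 8*0.6*5*0.9/0.019 + 4*0.9*0.9^2/0.019
S = sqrt(1290.3158)

35.9210 m


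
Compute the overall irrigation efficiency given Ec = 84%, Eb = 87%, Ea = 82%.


Ec = 0.84, Eb = 0.87, Ea = 0.82
E = 0.84 * 0.87 * 0.82 * 100 = 59.9256%

59.9256 %


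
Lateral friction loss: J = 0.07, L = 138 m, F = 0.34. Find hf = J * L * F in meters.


hf = J * L * F = 0.07 * 138 * 0.34 = 3.2844 m

3.2844 m


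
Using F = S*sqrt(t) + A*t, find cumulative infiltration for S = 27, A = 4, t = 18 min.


F = S*sqrt(t) + A*t
F = 27*sqrt(18) + 4*18
F = 27*4.242641 + 72

186.5513 mm


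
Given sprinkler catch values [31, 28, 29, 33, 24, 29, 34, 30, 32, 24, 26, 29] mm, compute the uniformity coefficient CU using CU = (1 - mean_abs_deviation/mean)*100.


mean = 29.083333 mm
MAD = 2.430556 mm
CU = (1 - 2.430556/29.083333)*100

91.6428 %


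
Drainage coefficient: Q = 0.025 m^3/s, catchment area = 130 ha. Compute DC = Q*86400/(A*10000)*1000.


DC = Q * 86400 / (A * 10000) * 1000
DC = 0.025 * 86400 / (130 * 10000) * 1000
DC = 2160000.0000 / 1300000

1.6615 mm/day


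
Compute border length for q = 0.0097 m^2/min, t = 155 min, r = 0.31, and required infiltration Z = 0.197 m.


L = q*t/((1+r)*Z)
L = 0.0097*155/((1+0.31)*0.197)
L = 1.5035/0.25807

5.8259 m


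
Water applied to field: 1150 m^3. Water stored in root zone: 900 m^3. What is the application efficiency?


Ea = V_root / V_field * 100 = 900 / 1150 * 100 = 78.2609%

78.2609 %


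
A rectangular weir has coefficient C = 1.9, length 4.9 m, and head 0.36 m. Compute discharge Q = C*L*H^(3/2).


Q = C * L * H^(3/2) = 1.9 * 4.9 * 0.36^1.5 = 1.9 * 4.9 * 0.216000

2.0110 m^3/s


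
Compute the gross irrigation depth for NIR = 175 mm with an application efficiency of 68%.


Ea = 68% = 0.68
GID = NIR / Ea = 175 / 0.68 = 257.3529 mm

257.3529 mm


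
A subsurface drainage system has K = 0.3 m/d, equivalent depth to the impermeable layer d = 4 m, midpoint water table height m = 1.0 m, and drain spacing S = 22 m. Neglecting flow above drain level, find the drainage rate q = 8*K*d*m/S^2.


q = 8*K*d*m/S^2
q = 8*0.3*4*1.0/22^2
q = 9.6000 / 484

0.0198 m/d


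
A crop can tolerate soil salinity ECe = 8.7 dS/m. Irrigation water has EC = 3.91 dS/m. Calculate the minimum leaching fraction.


LR = ECiw / (5*ECe - ECiw)
LR = 3.91 / (5*8.7 - 3.91)
LR = 3.91 / 39.5900

0.0988


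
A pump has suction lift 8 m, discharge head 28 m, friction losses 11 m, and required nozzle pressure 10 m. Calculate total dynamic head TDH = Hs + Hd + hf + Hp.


TDH = Hs + Hd + hf + Hp = 8 + 28 + 11 + 10 = 57

57 m


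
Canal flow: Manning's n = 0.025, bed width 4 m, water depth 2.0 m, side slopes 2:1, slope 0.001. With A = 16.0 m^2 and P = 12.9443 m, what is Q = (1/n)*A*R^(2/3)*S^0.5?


R = A/P = 16.0/12.9443 = 1.236065
Q = (1/0.025) * 16.0 * 1.236065^(2/3) * 0.001^0.5

23.3099 m^3/s


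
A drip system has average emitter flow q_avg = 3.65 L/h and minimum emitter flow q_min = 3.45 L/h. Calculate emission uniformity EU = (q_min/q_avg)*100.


EU = (q_min/q_avg)*100 = (3.45/3.65)*100 = 94.5205%

94.5205 %


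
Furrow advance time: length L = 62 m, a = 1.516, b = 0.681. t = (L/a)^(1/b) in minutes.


t = (L/a)^(1/b)
t = (62/1.516)^(1/0.681)
t = 40.897098^(1/0.681)

232.6246 min


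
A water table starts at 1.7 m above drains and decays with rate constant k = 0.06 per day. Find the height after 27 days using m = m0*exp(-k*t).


m = m0 * exp(-k*t)
m = 1.7 * exp(-0.06 * 27)
m = 1.7 * exp(-1.6200)

0.3364 m


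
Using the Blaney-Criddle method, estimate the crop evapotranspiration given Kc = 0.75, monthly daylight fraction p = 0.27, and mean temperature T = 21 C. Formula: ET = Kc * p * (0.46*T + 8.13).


ET = Kc * p * (0.46*T + 8.13)
ET = 0.75 * 0.27 * (0.46*21 + 8.13)
ET = 0.75 * 0.27 * 17.7900

3.6025 mm/day


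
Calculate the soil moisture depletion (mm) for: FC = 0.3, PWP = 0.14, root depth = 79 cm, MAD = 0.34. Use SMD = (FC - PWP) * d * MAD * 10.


SMD = (FC - PWP) * d * MAD * 10
SMD = (0.3 - 0.14) * 79 * 0.34 * 10
SMD = 0.1600 * 79 * 0.34 * 10

42.9760 mm


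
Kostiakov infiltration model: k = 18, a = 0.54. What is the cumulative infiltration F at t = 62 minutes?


F = k * t^a = 18 * 62^0.54
F = 18 * 9.287344

167.1722 mm


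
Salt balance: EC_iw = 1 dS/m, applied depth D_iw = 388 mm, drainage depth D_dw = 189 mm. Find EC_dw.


EC_dw = EC_iw * D_iw / D_dw
EC_dw = 1 * 388 / 189
EC_dw = 388 / 189

2.0529 dS/m


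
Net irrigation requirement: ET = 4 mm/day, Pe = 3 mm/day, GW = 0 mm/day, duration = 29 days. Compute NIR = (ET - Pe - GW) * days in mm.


Daily deficit = ET - Pe - GW = 4 - 3 - 0 = 1 mm/day
NIR = 1 * 29 = 29 mm

29.0000 mm


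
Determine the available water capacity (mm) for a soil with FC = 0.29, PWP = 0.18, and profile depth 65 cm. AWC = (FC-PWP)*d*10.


AWC = (FC - PWP) * d * 10
AWC = (0.29 - 0.18) * 65 * 10
AWC = 0.1100 * 65 * 10

71.5000 mm


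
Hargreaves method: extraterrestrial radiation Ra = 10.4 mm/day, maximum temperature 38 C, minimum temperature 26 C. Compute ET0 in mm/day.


Tmean = (Tmax + Tmin)/2 = (38 + 26)/2 = 32.0
ET0 = 0.0023 * 10.4 * (32.0 + 17.8) * sqrt(38 - 26)
ET0 = 0.0023 * 10.4 * 49.8 * 3.464102

4.1265 mm/day


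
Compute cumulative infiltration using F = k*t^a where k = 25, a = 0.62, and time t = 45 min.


F = k * t^a = 25 * 45^0.62
F = 25 * 10.592336

264.8084 mm


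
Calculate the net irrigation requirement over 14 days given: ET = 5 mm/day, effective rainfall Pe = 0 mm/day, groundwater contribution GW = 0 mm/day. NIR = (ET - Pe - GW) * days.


Daily deficit = ET - Pe - GW = 5 - 0 - 0 = 5 mm/day
NIR = 5 * 14 = 70 mm

70.0000 mm


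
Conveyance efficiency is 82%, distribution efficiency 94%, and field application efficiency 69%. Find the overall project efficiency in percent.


Ec = 0.82, Eb = 0.94, Ea = 0.69
E = 0.82 * 0.94 * 0.69 * 100 = 53.1852%

53.1852 %


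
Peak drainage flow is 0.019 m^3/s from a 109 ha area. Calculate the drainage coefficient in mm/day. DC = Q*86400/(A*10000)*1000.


DC = Q * 86400 / (A * 10000) * 1000
DC = 0.019 * 86400 / (109 * 10000) * 1000
DC = 1641600.0000 / 1090000

1.5061 mm/day


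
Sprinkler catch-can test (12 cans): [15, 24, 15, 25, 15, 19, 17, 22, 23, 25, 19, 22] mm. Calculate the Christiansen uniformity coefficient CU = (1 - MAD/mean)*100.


mean = 20.083333 mm
MAD = 3.416667 mm
CU = (1 - 3.416667/20.083333)*100

82.9875 %


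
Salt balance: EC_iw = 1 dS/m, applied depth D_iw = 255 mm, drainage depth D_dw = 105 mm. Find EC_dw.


EC_dw = EC_iw * D_iw / D_dw
EC_dw = 1 * 255 / 105
EC_dw = 255 / 105

2.4286 dS/m


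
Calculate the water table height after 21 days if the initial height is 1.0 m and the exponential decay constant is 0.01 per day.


m = m0 * exp(-k*t)
m = 1.0 * exp(-0.01 * 21)
m = 1.0 * exp(-0.2100)

0.8106 m


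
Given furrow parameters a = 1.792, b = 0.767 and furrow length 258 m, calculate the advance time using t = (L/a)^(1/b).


t = (L/a)^(1/b)
t = (258/1.792)^(1/0.767)
t = 143.973214^(1/0.767)

651.5183 min


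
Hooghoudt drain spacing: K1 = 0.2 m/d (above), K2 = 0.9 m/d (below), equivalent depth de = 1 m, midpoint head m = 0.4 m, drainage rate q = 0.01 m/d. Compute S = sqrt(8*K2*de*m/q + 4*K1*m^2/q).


S^2 = 8*K2*de*m/q + 4*K1*m^2/q
S^2 = 8*0.9*1*0.4/0.01 + 4*0.2*0.4^2/0.01
S = sqrt(300.8000)

17.3436 m


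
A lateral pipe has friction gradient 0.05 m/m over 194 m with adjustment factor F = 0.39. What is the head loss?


hf = J * L * F = 0.05 * 194 * 0.39 = 3.7830 m

3.7830 m


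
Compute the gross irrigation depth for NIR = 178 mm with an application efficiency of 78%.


Ea = 78% = 0.78
GID = NIR / Ea = 178 / 0.78 = 228.2051 mm

228.2051 mm


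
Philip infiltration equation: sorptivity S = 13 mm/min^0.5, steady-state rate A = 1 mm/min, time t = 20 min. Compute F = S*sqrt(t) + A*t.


F = S*sqrt(t) + A*t
F = 13*sqrt(20) + 1*20
F = 13*4.472136 + 20

78.1378 mm


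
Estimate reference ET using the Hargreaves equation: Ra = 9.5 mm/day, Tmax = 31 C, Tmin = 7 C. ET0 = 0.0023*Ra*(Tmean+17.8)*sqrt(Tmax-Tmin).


Tmean = (Tmax + Tmin)/2 = (31 + 7)/2 = 19.0
ET0 = 0.0023 * 9.5 * (19.0 + 17.8) * sqrt(31 - 7)
ET0 = 0.0023 * 9.5 * 36.8 * 4.898979

3.9392 mm/day


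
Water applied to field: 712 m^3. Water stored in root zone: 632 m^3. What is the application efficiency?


Ea = V_root / V_field * 100 = 632 / 712 * 100 = 88.7640%

88.7640 %


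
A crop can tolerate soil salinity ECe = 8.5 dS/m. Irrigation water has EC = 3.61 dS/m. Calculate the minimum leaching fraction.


LR = ECiw / (5*ECe - ECiw)
LR = 3.61 / (5*8.5 - 3.61)
LR = 3.61 / 38.8900

0.0928


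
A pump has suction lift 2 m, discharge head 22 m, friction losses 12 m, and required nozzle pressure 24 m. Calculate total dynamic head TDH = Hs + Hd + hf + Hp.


TDH = Hs + Hd + hf + Hp = 2 + 22 + 12 + 24 = 60

60 m


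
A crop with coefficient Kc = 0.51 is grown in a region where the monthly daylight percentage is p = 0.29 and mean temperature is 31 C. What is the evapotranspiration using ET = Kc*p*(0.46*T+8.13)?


ET = Kc * p * (0.46*T + 8.13)
ET = 0.51 * 0.29 * (0.46*31 + 8.13)
ET = 0.51 * 0.29 * 22.3900

3.3115 mm/day


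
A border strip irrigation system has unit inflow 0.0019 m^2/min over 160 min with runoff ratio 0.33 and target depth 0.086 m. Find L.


L = q*t/((1+r)*Z)
L = 0.0019*160/((1+0.33)*0.086)
L = 0.304/0.11438

2.6578 m


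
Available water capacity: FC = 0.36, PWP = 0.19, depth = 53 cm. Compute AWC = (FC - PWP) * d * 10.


AWC = (FC - PWP) * d * 10
AWC = (0.36 - 0.19) * 53 * 10
AWC = 0.1700 * 53 * 10

90.1000 mm


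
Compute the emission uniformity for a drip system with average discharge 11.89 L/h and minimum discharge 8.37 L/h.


EU = (q_min/q_avg)*100 = (8.37/11.89)*100 = 70.3953%

70.3953 %


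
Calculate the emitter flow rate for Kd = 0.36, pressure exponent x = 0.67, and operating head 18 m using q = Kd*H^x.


q = Kd * H^x = 0.36 * 18^0.67 = 0.36 * 6.934778

2.4965 L/h


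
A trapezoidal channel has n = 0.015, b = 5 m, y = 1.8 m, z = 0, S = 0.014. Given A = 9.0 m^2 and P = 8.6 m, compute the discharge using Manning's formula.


R = A/P = 9.0/8.6 = 1.046512
Q = (1/0.015) * 9.0 * 1.046512^(2/3) * 0.014^0.5

73.1776 m^3/s


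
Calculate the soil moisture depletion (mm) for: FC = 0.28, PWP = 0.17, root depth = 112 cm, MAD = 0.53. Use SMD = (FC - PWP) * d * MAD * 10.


SMD = (FC - PWP) * d * MAD * 10
SMD = (0.28 - 0.17) * 112 * 0.53 * 10
SMD = 0.1100 * 112 * 0.53 * 10

65.2960 mm


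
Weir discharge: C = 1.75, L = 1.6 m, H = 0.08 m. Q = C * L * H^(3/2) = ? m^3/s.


Q = C * L * H^(3/2) = 1.75 * 1.6 * 0.08^1.5 = 1.75 * 1.6 * 0.022627

0.0634 m^3/s


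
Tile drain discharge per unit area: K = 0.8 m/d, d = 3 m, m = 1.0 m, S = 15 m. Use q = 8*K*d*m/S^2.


q = 8*K*d*m/S^2
q = 8*0.8*3*1.0/15^2
q = 19.2000 / 225

0.0853 m/d


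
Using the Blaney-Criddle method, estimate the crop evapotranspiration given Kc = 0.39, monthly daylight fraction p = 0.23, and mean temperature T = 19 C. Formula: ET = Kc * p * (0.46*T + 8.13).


ET = Kc * p * (0.46*T + 8.13)
ET = 0.39 * 0.23 * (0.46*19 + 8.13)
ET = 0.39 * 0.23 * 16.8700

1.5132 mm/day


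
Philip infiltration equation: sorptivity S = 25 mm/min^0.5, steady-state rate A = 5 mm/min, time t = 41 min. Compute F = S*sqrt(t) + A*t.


F = S*sqrt(t) + A*t
F = 25*sqrt(41) + 5*41
F = 25*6.403124 + 205

365.0781 mm


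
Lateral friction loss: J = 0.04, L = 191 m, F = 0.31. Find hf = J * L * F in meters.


hf = J * L * F = 0.04 * 191 * 0.31 = 2.3684 m

2.3684 m


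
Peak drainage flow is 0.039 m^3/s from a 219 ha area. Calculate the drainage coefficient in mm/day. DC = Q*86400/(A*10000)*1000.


DC = Q * 86400 / (A * 10000) * 1000
DC = 0.039 * 86400 / (219 * 10000) * 1000
DC = 3369600.0000 / 2190000

1.5386 mm/day


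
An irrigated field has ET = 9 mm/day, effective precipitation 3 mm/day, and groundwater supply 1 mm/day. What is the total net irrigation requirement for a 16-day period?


Daily deficit = ET - Pe - GW = 9 - 3 - 1 = 5 mm/day
NIR = 5 * 16 = 80 mm

80.0000 mm


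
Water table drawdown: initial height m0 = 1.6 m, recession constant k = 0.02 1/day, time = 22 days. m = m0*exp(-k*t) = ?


m = m0 * exp(-k*t)
m = 1.6 * exp(-0.02 * 22)
m = 1.6 * exp(-0.4400)

1.0305 m


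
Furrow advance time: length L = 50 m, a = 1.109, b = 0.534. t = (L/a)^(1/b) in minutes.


t = (L/a)^(1/b)
t = (50/1.109)^(1/0.534)
t = 45.085663^(1/0.534)

1251.5560 min


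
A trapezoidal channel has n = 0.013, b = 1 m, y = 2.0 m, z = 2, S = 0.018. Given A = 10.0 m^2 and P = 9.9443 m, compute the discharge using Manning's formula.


R = A/P = 10.0/9.9443 = 1.005601
Q = (1/0.013) * 10.0 * 1.005601^(2/3) * 0.018^0.5

103.5881 m^3/s


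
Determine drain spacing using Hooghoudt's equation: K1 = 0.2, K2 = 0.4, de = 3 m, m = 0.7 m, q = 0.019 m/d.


S^2 = 8*K2*de*m/q + 4*K1*m^2/q
S^2 = 8*0.4*3*0.7/0.019 + 4*0.2*0.7^2/0.019
S = sqrt(374.3158)

19.3472 m


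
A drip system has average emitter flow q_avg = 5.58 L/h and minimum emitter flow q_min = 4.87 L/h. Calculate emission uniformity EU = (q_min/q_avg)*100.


EU = (q_min/q_avg)*100 = (4.87/5.58)*100 = 87.2760%

87.2760 %


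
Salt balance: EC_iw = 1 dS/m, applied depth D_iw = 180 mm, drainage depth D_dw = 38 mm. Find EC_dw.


EC_dw = EC_iw * D_iw / D_dw
EC_dw = 1 * 180 / 38
EC_dw = 180 / 38

4.7368 dS/m


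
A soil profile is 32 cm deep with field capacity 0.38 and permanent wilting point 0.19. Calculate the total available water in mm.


AWC = (FC - PWP) * d * 10
AWC = (0.38 - 0.19) * 32 * 10
AWC = 0.1900 * 32 * 10

60.8000 mm


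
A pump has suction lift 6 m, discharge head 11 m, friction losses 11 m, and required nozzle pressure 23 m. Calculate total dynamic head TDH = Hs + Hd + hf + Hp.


TDH = Hs + Hd + hf + Hp = 6 + 11 + 11 + 23 = 51

51 m


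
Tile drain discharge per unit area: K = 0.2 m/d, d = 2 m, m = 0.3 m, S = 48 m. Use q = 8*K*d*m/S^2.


q = 8*K*d*m/S^2
q = 8*0.2*2*0.3/48^2
q = 0.9600 / 2304

4.1667e-04 m/d


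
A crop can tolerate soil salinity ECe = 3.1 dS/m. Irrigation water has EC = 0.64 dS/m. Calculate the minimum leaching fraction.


LR = ECiw / (5*ECe - ECiw)
LR = 0.64 / (5*3.1 - 0.64)
LR = 0.64 / 14.8600

0.0431


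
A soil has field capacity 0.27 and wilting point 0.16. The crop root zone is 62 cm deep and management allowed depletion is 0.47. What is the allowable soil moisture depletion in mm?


SMD = (FC - PWP) * d * MAD * 10
SMD = (0.27 - 0.16) * 62 * 0.47 * 10
SMD = 0.1100 * 62 * 0.47 * 10

32.0540 mm


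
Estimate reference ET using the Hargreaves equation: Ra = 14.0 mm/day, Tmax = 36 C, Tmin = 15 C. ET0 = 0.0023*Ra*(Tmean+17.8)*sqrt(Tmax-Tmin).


Tmean = (Tmax + Tmin)/2 = (36 + 15)/2 = 25.5
ET0 = 0.0023 * 14.0 * (25.5 + 17.8) * sqrt(36 - 15)
ET0 = 0.0023 * 14.0 * 43.3 * 4.582576

6.3893 mm/day


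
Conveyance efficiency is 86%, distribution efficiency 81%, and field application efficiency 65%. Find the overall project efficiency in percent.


Ec = 0.86, Eb = 0.81, Ea = 0.65
E = 0.86 * 0.81 * 0.65 * 100 = 45.2790%

45.2790 %


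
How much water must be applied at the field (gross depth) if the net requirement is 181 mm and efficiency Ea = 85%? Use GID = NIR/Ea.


Ea = 85% = 0.85
GID = NIR / Ea = 181 / 0.85 = 212.9412 mm

212.9412 mm


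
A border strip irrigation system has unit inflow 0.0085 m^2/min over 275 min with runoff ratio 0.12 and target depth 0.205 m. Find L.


L = q*t/((1+r)*Z)
L = 0.0085*275/((1+0.12)*0.205)
L = 2.3375/0.2296

10.1807 m


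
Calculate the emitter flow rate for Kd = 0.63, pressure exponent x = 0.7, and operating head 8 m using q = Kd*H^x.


q = Kd * H^x = 0.63 * 8^0.7 = 0.63 * 4.287094

2.7009 L/h


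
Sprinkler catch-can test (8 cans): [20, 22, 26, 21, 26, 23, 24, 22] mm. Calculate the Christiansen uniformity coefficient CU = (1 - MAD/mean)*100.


mean = 23.000000 mm
MAD = 1.750000 mm
CU = (1 - 1.750000/23.000000)*100

92.3913 %


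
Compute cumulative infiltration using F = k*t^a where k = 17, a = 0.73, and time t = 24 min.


F = k * t^a = 17 * 24^0.73
F = 17 * 10.175464

172.9829 mm


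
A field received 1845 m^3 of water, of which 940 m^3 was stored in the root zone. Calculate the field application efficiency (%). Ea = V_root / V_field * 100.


Ea = V_root / V_field * 100 = 940 / 1845 * 100 = 50.9485%

50.9485 %


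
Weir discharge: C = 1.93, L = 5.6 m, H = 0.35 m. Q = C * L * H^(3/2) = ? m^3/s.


Q = C * L * H^(3/2) = 1.93 * 5.6 * 0.35^1.5 = 1.93 * 5.6 * 0.207063

2.2379 m^3/s


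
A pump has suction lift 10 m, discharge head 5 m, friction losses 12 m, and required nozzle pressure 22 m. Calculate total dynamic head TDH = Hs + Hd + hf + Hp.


TDH = Hs + Hd + hf + Hp = 10 + 5 + 12 + 22 = 49

49 m


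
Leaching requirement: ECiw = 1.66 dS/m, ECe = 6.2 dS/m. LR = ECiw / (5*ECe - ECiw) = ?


LR = ECiw / (5*ECe - ECiw)
LR = 1.66 / (5*6.2 - 1.66)
LR = 1.66 / 29.3400

0.0566


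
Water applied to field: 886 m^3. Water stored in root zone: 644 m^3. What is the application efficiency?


Ea = V_root / V_field * 100 = 644 / 886 * 100 = 72.6862%

72.6862 %


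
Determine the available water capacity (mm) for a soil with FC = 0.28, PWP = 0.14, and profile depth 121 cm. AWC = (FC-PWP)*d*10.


AWC = (FC - PWP) * d * 10
AWC = (0.28 - 0.14) * 121 * 10
AWC = 0.1400 * 121 * 10

169.4000 mm


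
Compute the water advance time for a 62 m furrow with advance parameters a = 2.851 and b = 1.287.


t = (L/a)^(1/b)
t = (62/2.851)^(1/1.287)
t = 21.746756^(1/1.287)

10.9435 min


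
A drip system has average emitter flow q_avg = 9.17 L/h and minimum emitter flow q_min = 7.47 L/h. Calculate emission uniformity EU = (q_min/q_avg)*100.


EU = (q_min/q_avg)*100 = (7.47/9.17)*100 = 81.4613%

81.4613 %


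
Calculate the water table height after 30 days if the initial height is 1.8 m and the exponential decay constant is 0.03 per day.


m = m0 * exp(-k*t)
m = 1.8 * exp(-0.03 * 30)
m = 1.8 * exp(-0.9000)

0.7318 m


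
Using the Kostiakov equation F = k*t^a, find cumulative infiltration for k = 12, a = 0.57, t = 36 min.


F = k * t^a = 12 * 36^0.57
F = 12 * 7.710675

92.5281 mm


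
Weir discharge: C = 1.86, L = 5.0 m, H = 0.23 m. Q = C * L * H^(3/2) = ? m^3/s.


Q = C * L * H^(3/2) = 1.86 * 5.0 * 0.23^1.5 = 1.86 * 5.0 * 0.110304

1.0258 m^3/s


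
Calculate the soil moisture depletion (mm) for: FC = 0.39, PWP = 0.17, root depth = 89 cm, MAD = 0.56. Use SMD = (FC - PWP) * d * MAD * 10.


SMD = (FC - PWP) * d * MAD * 10
SMD = (0.39 - 0.17) * 89 * 0.56 * 10
SMD = 0.2200 * 89 * 0.56 * 10

109.6480 mm


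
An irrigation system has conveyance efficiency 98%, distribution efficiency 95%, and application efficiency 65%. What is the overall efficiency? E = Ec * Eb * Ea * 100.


Ec = 0.98, Eb = 0.95, Ea = 0.65
E = 0.98 * 0.95 * 0.65 * 100 = 60.5150%

60.5150 %


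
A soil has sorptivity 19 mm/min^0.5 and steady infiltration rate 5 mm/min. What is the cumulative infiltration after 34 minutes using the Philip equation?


F = S*sqrt(t) + A*t
F = 19*sqrt(34) + 5*34
F = 19*5.830952 + 170

280.7881 mm


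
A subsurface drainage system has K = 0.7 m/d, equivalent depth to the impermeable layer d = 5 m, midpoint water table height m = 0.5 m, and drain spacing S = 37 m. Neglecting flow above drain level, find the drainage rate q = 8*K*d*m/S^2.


q = 8*K*d*m/S^2
q = 8*0.7*5*0.5/37^2
q = 14.0000 / 1369

0.0102 m/d


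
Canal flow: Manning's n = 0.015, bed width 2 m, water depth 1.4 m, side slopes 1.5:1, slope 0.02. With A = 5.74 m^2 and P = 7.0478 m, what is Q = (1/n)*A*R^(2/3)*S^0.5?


R = A/P = 5.74/7.0478 = 0.814439
Q = (1/0.015) * 5.74 * 0.814439^(2/3) * 0.02^0.5

47.1963 m^3/s


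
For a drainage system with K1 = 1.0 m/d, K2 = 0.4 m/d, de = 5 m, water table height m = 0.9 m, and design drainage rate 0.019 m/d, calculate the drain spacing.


S^2 = 8*K2*de*m/q + 4*K1*m^2/q
S^2 = 8*0.4*5*0.9/0.019 + 4*1.0*0.9^2/0.019
S = sqrt(928.4211)

30.4700 m


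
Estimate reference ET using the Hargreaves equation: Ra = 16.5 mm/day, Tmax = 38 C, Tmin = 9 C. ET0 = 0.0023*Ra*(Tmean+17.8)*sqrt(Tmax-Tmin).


Tmean = (Tmax + Tmin)/2 = (38 + 9)/2 = 23.5
ET0 = 0.0023 * 16.5 * (23.5 + 17.8) * sqrt(38 - 9)
ET0 = 0.0023 * 16.5 * 41.3 * 5.385165

8.4404 mm/day


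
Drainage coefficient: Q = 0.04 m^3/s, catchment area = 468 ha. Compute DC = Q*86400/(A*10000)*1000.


DC = Q * 86400 / (A * 10000) * 1000
DC = 0.04 * 86400 / (468 * 10000) * 1000
DC = 3456000.0000 / 4680000

0.7385 mm/day


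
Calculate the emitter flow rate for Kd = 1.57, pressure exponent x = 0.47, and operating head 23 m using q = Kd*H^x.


q = Kd * H^x = 1.57 * 23^0.47 = 1.57 * 4.365280

6.8535 L/h


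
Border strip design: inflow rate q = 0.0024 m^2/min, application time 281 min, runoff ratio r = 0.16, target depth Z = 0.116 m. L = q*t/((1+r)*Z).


L = q*t/((1+r)*Z)
L = 0.0024*281/((1+0.16)*0.116)
L = 0.6744/0.13456

5.0119 m


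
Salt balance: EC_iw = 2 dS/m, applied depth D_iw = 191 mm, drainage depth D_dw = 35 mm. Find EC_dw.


EC_dw = EC_iw * D_iw / D_dw
EC_dw = 2 * 191 / 35
EC_dw = 382 / 35

10.9143 dS/m


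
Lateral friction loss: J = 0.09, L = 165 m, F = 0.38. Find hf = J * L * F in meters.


hf = J * L * F = 0.09 * 165 * 0.38 = 5.6430 m

5.6430 m


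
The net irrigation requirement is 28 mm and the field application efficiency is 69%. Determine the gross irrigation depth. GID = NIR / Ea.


Ea = 69% = 0.69
GID = NIR / Ea = 28 / 0.69 = 40.5797 mm

40.5797 mm


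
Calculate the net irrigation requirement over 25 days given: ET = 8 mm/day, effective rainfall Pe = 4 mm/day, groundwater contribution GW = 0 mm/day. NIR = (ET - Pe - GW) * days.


Daily deficit = ET - Pe - GW = 8 - 4 - 0 = 4 mm/day
NIR = 4 * 25 = 100 mm

100.0000 mm


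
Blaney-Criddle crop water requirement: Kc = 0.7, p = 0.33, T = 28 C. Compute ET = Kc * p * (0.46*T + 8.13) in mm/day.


ET = Kc * p * (0.46*T + 8.13)
ET = 0.7 * 0.33 * (0.46*28 + 8.13)
ET = 0.7 * 0.33 * 21.0100

4.8533 mm/day


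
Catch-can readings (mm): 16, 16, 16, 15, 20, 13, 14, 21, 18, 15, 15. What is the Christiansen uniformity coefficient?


mean = 16.272727 mm
MAD = 1.851240 mm
CU = (1 - 1.851240/16.272727)*100

88.6237 %


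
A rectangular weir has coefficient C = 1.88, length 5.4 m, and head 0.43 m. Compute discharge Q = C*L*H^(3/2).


Q = C * L * H^(3/2) = 1.88 * 5.4 * 0.43^1.5 = 1.88 * 5.4 * 0.281970

2.8626 m^3/s


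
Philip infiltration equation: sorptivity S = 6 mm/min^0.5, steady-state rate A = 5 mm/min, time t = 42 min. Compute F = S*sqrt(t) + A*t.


F = S*sqrt(t) + A*t
F = 6*sqrt(42) + 5*42
F = 6*6.480741 + 210

248.8844 mm


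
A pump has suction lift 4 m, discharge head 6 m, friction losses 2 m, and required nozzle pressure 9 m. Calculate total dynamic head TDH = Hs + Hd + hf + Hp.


TDH = Hs + Hd + hf + Hp = 4 + 6 + 2 + 9 = 21

21 m


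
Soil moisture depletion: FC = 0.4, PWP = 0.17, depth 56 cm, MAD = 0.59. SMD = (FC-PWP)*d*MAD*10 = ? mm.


SMD = (FC - PWP) * d * MAD * 10
SMD = (0.4 - 0.17) * 56 * 0.59 * 10
SMD = 0.2300 * 56 * 0.59 * 10

75.9920 mm


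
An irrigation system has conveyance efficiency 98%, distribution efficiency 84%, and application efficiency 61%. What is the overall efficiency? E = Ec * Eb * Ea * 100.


Ec = 0.98, Eb = 0.84, Ea = 0.61
E = 0.98 * 0.84 * 0.61 * 100 = 50.2152%

50.2152 %


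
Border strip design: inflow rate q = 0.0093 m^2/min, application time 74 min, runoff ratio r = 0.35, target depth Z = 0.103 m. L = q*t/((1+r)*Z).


L = q*t/((1+r)*Z)
L = 0.0093*74/((1+0.35)*0.103)
L = 0.6882/0.13905

4.9493 m


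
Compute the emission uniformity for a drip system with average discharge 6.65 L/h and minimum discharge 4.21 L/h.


EU = (q_min/q_avg)*100 = (4.21/6.65)*100 = 63.3083%

63.3083 %


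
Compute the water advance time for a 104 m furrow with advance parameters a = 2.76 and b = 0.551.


t = (L/a)^(1/b)
t = (104/2.76)^(1/0.551)
t = 37.681159^(1/0.551)

725.2364 min


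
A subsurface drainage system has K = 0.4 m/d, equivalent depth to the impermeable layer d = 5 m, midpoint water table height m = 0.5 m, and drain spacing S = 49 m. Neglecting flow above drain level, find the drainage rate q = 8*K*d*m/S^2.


q = 8*K*d*m/S^2
q = 8*0.4*5*0.5/49^2
q = 8.0000 / 2401

0.0033 m/d


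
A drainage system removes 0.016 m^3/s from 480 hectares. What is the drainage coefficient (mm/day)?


DC = Q * 86400 / (A * 10000) * 1000
DC = 0.016 * 86400 / (480 * 10000) * 1000
DC = 1382400.0000 / 4800000

0.2880 mm/day


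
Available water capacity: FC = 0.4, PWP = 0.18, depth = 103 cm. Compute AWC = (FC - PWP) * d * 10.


AWC = (FC - PWP) * d * 10
AWC = (0.4 - 0.18) * 103 * 10
AWC = 0.2200 * 103 * 10

226.6000 mm


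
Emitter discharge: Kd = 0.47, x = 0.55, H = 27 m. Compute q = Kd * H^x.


q = Kd * H^x = 0.47 * 27^0.55 = 0.47 * 6.127031

2.8797 L/h


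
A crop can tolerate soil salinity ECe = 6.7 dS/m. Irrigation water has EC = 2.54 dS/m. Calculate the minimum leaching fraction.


LR = ECiw / (5*ECe - ECiw)
LR = 2.54 / (5*6.7 - 2.54)
LR = 2.54 / 30.9600

0.0820


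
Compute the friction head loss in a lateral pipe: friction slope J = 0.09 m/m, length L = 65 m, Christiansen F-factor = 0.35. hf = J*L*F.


hf = J * L * F = 0.09 * 65 * 0.35 = 2.0475 m

2.0475 m


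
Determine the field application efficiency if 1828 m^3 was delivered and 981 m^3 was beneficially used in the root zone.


Ea = V_root / V_field * 100 = 981 / 1828 * 100 = 53.6652%

53.6652 %


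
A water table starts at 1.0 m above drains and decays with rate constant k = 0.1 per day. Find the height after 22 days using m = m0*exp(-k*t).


m = m0 * exp(-k*t)
m = 1.0 * exp(-0.1 * 22)
m = 1.0 * exp(-2.2000)

0.1108 m


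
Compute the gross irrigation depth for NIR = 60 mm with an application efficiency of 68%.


Ea = 68% = 0.68
GID = NIR / Ea = 60 / 0.68 = 88.2353 mm

88.2353 mm


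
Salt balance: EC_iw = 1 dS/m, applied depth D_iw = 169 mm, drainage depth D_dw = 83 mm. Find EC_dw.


EC_dw = EC_iw * D_iw / D_dw
EC_dw = 1 * 169 / 83
EC_dw = 169 / 83

2.0361 dS/m


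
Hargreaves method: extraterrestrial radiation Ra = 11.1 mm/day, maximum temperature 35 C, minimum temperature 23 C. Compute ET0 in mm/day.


Tmean = (Tmax + Tmin)/2 = (35 + 23)/2 = 29.0
ET0 = 0.0023 * 11.1 * (29.0 + 17.8) * sqrt(35 - 23)
ET0 = 0.0023 * 11.1 * 46.8 * 3.464102

4.1389 mm/day


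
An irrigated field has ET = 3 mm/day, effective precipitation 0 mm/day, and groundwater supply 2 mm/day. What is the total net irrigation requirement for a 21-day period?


Daily deficit = ET - Pe - GW = 3 - 0 - 2 = 1 mm/day
NIR = 1 * 21 = 21 mm

21.0000 mm


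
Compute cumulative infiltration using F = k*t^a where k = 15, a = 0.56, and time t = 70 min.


F = k * t^a = 15 * 70^0.56
F = 15 * 10.795802

161.9370 mm


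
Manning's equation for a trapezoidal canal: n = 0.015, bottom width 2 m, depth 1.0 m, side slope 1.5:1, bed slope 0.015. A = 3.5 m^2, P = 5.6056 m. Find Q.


R = A/P = 3.5/5.6056 = 0.624376
Q = (1/0.015) * 3.5 * 0.624376^(2/3) * 0.015^0.5

20.8763 m^3/s


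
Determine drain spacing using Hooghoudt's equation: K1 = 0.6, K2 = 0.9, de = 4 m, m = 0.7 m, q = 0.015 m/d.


S^2 = 8*K2*de*m/q + 4*K1*m^2/q
S^2 = 8*0.9*4*0.7/0.015 + 4*0.6*0.7^2/0.015
S = sqrt(1422.4000)

37.7147 m


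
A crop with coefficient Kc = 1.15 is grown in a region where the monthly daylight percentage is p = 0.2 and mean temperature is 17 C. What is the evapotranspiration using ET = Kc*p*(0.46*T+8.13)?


ET = Kc * p * (0.46*T + 8.13)
ET = 1.15 * 0.2 * (0.46*17 + 8.13)
ET = 1.15 * 0.2 * 15.9500

3.6685 mm/day


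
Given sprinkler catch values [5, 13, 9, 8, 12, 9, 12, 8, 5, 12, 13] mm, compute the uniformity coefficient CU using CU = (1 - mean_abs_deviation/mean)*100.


mean = 9.636364 mm
MAD = 2.512397 mm
CU = (1 - 2.512397/9.636364)*100

73.9280 %


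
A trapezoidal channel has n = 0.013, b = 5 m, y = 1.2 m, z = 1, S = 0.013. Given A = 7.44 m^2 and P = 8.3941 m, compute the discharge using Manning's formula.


R = A/P = 7.44/8.3941 = 0.886337
Q = (1/0.013) * 7.44 * 0.886337^(2/3) * 0.013^0.5

60.2098 m^3/s


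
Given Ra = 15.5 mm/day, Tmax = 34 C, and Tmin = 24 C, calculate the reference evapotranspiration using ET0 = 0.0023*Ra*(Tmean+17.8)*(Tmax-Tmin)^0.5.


Tmean = (Tmax + Tmin)/2 = (34 + 24)/2 = 29.0
ET0 = 0.0023 * 15.5 * (29.0 + 17.8) * sqrt(34 - 24)
ET0 = 0.0023 * 15.5 * 46.8 * 3.162278

5.2760 mm/day


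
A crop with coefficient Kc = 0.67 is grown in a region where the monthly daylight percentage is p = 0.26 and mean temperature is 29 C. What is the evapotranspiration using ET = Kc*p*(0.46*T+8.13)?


ET = Kc * p * (0.46*T + 8.13)
ET = 0.67 * 0.26 * (0.46*29 + 8.13)
ET = 0.67 * 0.26 * 21.4700

3.7401 mm/day


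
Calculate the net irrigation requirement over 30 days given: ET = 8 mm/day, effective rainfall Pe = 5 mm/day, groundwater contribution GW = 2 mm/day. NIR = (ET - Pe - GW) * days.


Daily deficit = ET - Pe - GW = 8 - 5 - 2 = 1 mm/day
NIR = 1 * 30 = 30 mm

30.0000 mm


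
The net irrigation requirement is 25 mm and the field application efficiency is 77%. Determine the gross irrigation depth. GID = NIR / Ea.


Ea = 77% = 0.77
GID = NIR / Ea = 25 / 0.77 = 32.4675 mm

32.4675 mm


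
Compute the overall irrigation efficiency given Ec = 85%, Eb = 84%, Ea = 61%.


Ec = 0.85, Eb = 0.84, Ea = 0.61
E = 0.85 * 0.84 * 0.61 * 100 = 43.5540%

43.5540 %


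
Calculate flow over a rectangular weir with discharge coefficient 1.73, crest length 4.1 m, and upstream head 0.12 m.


Q = C * L * H^(3/2) = 1.73 * 4.1 * 0.12^1.5 = 1.73 * 4.1 * 0.041569

0.2948 m^3/s


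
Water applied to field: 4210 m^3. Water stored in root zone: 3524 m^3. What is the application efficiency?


Ea = V_root / V_field * 100 = 3524 / 4210 * 100 = 83.7055%

83.7055 %


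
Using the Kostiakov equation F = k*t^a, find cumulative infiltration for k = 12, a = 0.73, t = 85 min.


F = k * t^a = 12 * 85^0.73
F = 12 * 25.613906

307.3669 mm


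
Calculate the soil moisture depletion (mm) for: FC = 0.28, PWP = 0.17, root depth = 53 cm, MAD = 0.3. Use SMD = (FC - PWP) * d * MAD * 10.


SMD = (FC - PWP) * d * MAD * 10
SMD = (0.28 - 0.17) * 53 * 0.3 * 10
SMD = 0.1100 * 53 * 0.3 * 10

17.4900 mm


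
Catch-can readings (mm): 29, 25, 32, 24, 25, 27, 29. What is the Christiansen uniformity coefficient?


mean = 27.285714 mm
MAD = 2.326531 mm
CU = (1 - 2.326531/27.285714)*100

91.4734 %


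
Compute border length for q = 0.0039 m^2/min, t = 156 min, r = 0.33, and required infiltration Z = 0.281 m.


L = q*t/((1+r)*Z)
L = 0.0039*156/((1+0.33)*0.281)
L = 0.6084/0.37373

1.6279 m


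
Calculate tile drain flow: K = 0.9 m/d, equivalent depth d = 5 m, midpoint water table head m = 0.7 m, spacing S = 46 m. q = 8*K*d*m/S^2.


q = 8*K*d*m/S^2
q = 8*0.9*5*0.7/46^2
q = 25.2000 / 2116

0.0119 m/d


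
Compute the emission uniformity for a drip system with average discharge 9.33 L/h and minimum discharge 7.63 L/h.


EU = (q_min/q_avg)*100 = (7.63/9.33)*100 = 81.7792%

81.7792 %


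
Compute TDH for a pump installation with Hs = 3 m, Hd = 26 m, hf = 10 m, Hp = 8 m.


TDH = Hs + Hd + hf + Hp = 3 + 26 + 10 + 8 = 47

47 m


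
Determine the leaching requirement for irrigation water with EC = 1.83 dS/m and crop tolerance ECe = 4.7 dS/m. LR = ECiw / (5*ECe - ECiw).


LR = ECiw / (5*ECe - ECiw)
LR = 1.83 / (5*4.7 - 1.83)
LR = 1.83 / 21.6700

0.0844
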